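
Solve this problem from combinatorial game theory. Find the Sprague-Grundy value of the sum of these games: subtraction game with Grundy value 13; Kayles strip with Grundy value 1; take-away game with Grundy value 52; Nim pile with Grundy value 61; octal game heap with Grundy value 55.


By the Sprague-Grundy theorem, the Grundy value of a sum of games is the XOR of individual Grundy values.
subtraction game: Grundy value = 13. Running XOR: 0 XOR 13 = 13
Kayles strip: Grundy value = 1. Running XOR: 13 XOR 1 = 12
take-away game: Grundy value = 52. Running XOR: 12 XOR 52 = 56
Nim pile: Grundy value = 61. Running XOR: 56 XOR 61 = 5
octal game heap: Grundy value = 55. Running XOR: 5 XOR 55 = 50
The combined Grundy value is 50.

50


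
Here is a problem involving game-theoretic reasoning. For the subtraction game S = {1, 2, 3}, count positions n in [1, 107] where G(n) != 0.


Subtraction set S = {1, 2, 3}, so G(n) = n mod 4.
G(n) = 0 when n is a multiple of 4.
Multiples of 4 in [1, 107]: 26
N-positions (nonzero Grundy) = 107 - 26 = 81

81


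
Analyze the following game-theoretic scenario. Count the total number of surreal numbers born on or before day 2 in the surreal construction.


Day 0: {|} = 0 is born. Count = 1.
Day n: the number of surreal numbers born by day n is 2^(n+1) - 1.
By day 0: 2^1 - 1 = 1
By day 1: 2^2 - 1 = 3
By day 2: 2^3 - 1 = 7
By day 2: 7 surreal numbers.

7


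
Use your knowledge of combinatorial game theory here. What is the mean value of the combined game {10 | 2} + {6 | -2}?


G1 = {10 | 2}, G2 = {6 | -2}
Each is a switch {a | b} with numbers a > b; its mean value is (a + b)/2, and mean value is additive over game sums: m(G1 + G2) = m(G1) + m(G2).
Mean of G1 = (10 + (2))/2 = 12/2 = 6
Mean of G2 = (6 + (-2))/2 = 4/2 = 2
Mean of G1 + G2 = 6 + 2 = 8

8


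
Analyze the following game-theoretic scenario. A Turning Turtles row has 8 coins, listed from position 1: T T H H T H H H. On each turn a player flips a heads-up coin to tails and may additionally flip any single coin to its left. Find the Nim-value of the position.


Coins: T T H H T H H H
Key fact: a single head at position k behaves exactly like a Nim heap of size k (turning it to T and optionally flipping a coin at j < k corresponds to moving the heap from k to j, or to 0), and heads combine as a disjunctive sum (two heads at the same place would cancel, matching j XOR j = 0). So the Nim-value is the XOR of the 1-indexed positions of the heads.
Face-up positions (1-indexed): [3, 4, 6, 7, 8]
XOR 0 with 3: 0 XOR 3 = 3
XOR 3 with 4: 3 XOR 4 = 7
XOR 7 with 6: 7 XOR 6 = 1
XOR 1 with 7: 1 XOR 7 = 6
XOR 6 with 8: 6 XOR 8 = 14
Nim-value = 14

14


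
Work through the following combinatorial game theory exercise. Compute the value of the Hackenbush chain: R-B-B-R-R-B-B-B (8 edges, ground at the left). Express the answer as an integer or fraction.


Edges (from ground): R-B-B-R-R-B-B-B
By Berlekamp's sign-expansion rule, a Blue-Red Hackenbush stalk has the value of the surreal number whose sign sequence is the edge sequence with B -> + and R -> -.
Sign sequence: -++--+++
Trace the sign expansion in the surreal number tree, starting from 0:
Edge 1: R (sign -) -> bounds (-inf, 0), value = -1
Edge 2: B (sign +) -> bounds (-1, 0), value = -1/2
Edge 3: B (sign +) -> bounds (-1/2, 0), value = -1/4
Edge 4: R (sign -) -> bounds (-1/2, -1/4), value = -3/8
Edge 5: R (sign -) -> bounds (-1/2, -3/8), value = -7/16
Edge 6: B (sign +) -> bounds (-7/16, -3/8), value = -13/32
Edge 7: B (sign +) -> bounds (-13/32, -3/8), value = -25/64
Edge 8: B (sign +) -> bounds (-25/64, -3/8), value = -49/128
Game value = -49/128

-49/128


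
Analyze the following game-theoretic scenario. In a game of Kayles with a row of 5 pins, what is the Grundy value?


Kayles: a move removes 1 or 2 adjacent pins from a contiguous row.
Removing pins from a row of k leaves two independent rows (a, b) with a + b = k - 1 (one pin) or a + b = k - 2 (two pins); an end removal gives a = 0.
By Sprague-Grundy, G(k) = mex{ G(a) XOR G(b) } over all these splits. G(0) = 0.
G(1): splits (0,0):0^0=0 -> mex({0}) = 1
G(2): splits (0,1):0^1=1 (0,0):0^0=0 -> mex({0, 1}) = 2
G(3): splits (0,2):0^2=2 (1,1):1^1=0 (0,1):0^1=1 -> mex({0, 1, 2}) = 3
G(4): splits (0,3):0^3=3 (1,2):1^2=3 (0,2):0^2=2 (1,1):1^1=0 -> mex({0, 2, 3}) = 1
G(5): splits (0,4):0^1=1 (1,3):1^3=2 (2,2):2^2=0 (0,3):0^3=3 (1,2):1^2=3 -> mex({0, 1, 2, 3}) = 4
Therefore G(5) = 4.

4


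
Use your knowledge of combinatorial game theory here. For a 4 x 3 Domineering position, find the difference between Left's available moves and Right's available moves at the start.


Board is 4 x 3 (rows x cols).
Left (vertical) placements: (rows-1) * cols = 3 * 3 = 9
Right (horizontal) placements: rows * (cols-1) = 4 * 2 = 8
Advantage = Left - Right = 9 - 8 = 1

1


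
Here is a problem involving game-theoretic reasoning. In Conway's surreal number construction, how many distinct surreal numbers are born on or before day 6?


Day 0: {|} = 0 is born. Count = 1.
Day n: the number of surreal numbers born by day n is 2^(n+1) - 1.
By day 0: 2^1 - 1 = 1
By day 1: 2^2 - 1 = 3
By day 2: 2^3 - 1 = 7
By day 3: 2^4 - 1 = 15
By day 4: 2^5 - 1 = 31
By day 5: 2^6 - 1 = 63
By day 6: 2^7 - 1 = 127
By day 6: 127 surreal numbers.

127


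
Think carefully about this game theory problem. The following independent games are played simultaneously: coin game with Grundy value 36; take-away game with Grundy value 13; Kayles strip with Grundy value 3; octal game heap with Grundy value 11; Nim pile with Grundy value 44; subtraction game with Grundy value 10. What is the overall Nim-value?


By the Sprague-Grundy theorem, the Grundy value of a sum of games is the XOR of individual Grundy values.
coin game: Grundy value = 36. Running XOR: 0 XOR 36 = 36
take-away game: Grundy value = 13. Running XOR: 36 XOR 13 = 41
Kayles strip: Grundy value = 3. Running XOR: 41 XOR 3 = 42
octal game heap: Grundy value = 11. Running XOR: 42 XOR 11 = 33
Nim pile: Grundy value = 44. Running XOR: 33 XOR 44 = 13
subtraction game: Grundy value = 10. Running XOR: 13 XOR 10 = 7
The combined Grundy value is 7.

7


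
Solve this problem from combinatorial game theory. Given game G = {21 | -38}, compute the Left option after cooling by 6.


Original game: {21 | -38} (a switch {a | b} with a > b).
Cooling by t (for t below the temperature (a - b)/2 = 59/2) taxes each move by t: {a | b} cooled by t is {a - t | b + t}.
Cooling amount: t = 6
Cooled Left option: 21 - 6 = 15
Cooled Right option: -38 + 6 = -32
Cooled game: {15 | -32}
Left option = 15

15


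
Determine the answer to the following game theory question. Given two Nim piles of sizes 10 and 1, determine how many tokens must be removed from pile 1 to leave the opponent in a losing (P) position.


Piles: 10 and 1
Current XOR: 10 XOR 1 = 11 (non-zero, so this is an N-position).
To make the XOR zero, we need to find a move that balances the piles.
For pile 1 (size 10): target = 10 XOR 11 = 1
We reduce pile 1 from 10 to 1.
Tokens removed: 10 - 1 = 9
Verification: 1 XOR 1 = 0

9


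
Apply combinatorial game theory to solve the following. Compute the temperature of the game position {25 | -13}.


The game is {25 | -13}, a switch {a | b} with numbers a > b.
Cooling {a | b} by t gives {a - t | b + t}, which stops being hot when a - t = b + t, i.e. at t = (a - b)/2. So the temperature of a switch is (a - b)/2.
Temperature = (Left option - Right option) / 2
= (25 - (-13)) / 2
= 38 / 2
= 19

19


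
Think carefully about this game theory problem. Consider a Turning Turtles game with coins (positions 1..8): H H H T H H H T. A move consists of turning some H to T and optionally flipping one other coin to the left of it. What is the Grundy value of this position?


Coins: H H H T H H H T
Key fact: a single head at position k behaves exactly like a Nim heap of size k (turning it to T and optionally flipping a coin at j < k corresponds to moving the heap from k to j, or to 0), and heads combine as a disjunctive sum (two heads at the same place would cancel, matching j XOR j = 0). So the Nim-value is the XOR of the 1-indexed positions of the heads.
Face-up positions (1-indexed): [1, 2, 3, 5, 6, 7]
XOR 0 with 1: 0 XOR 1 = 1
XOR 1 with 2: 1 XOR 2 = 3
XOR 3 with 3: 3 XOR 3 = 0
XOR 0 with 5: 0 XOR 5 = 5
XOR 5 with 6: 5 XOR 6 = 3
XOR 3 with 7: 3 XOR 7 = 4
Nim-value = 4

4


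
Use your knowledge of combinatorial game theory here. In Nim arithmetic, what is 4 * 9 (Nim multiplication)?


Nim multiplication is bilinear over XOR: (u XOR v) * w = (u*w) XOR (v*w).
So we split each operand into its bit components and XOR the pairwise Nim products.
4 = 4 (as XOR of powers of 2).
9 = 1 + 8 (as XOR of powers of 2).
Using the standard Nim-product table on single bits:
  2*2 = 3,   2*4 = 8,   2*8 = 12,
  4*4 = 6,   4*8 = 11,  8*8 = 13,
and  1*x = x (identity), k*l = l*k (commutative).
Pairwise Nim products:
  4 * 1 = 4
  4 * 8 = 11
XOR them: 4 XOR 11 = 15.
Result: 4 * 9 = 15 (in Nim).

15


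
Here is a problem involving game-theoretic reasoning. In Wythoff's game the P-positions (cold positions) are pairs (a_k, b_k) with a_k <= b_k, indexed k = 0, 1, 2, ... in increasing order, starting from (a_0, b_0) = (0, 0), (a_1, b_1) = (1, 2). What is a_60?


By Wythoff's theorem, a_k = floor(k * phi) and b_k = floor(k * phi^2) = a_k + k, where phi = (1 + sqrt(5))/2 is the golden ratio.
phi = (1 + sqrt(5))/2 = 1.618034
k = 60
k * phi = 60 * 1.618034 = 97.082039
a_60 = floor(k * phi) = 97

97


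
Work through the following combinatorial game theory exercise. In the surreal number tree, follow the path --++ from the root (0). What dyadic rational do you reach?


Sign expansion: --++
Rule: track bounds (lo, hi), initially (-inf, +inf). On '+', the current value becomes lo and we move to the simplest number in (value, hi): value + 1 if hi = +inf, otherwise the midpoint (value + hi)/2. On '-', the current value becomes hi and we move to value - 1 if lo = -inf, otherwise the midpoint (lo + value)/2.
Start at 0.
Step 1: sign = -, move left. Bounds: (-inf, 0). Value = -1
Step 2: sign = -, move left. Bounds: (-inf, -1). Value = -2
Step 3: sign = +, move right. Bounds: (-2, -1). Value = -3/2
Step 4: sign = +, move right. Bounds: (-3/2, -1). Value = -5/4
The surreal number with sign expansion --++ is -5/4.

-5/4


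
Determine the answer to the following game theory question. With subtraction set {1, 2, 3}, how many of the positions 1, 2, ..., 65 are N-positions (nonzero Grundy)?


Subtraction set S = {1, 2, 3}, so G(n) = n mod 4.
G(n) = 0 when n is a multiple of 4.
Multiples of 4 in [1, 65]: 16
N-positions (nonzero Grundy) = 65 - 16 = 49

49


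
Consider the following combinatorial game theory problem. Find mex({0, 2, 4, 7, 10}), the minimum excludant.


Set = {0, 2, 4, 7, 10}
0 is in the set.
1 is NOT in the set. This is the mex.
mex = 1

1


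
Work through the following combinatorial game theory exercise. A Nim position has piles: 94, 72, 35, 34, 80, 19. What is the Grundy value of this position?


We need the XOR (exclusive or) of all pile sizes.
After XOR-ing pile 1 (size 94): 0 XOR 94 = 94
After XOR-ing pile 2 (size 72): 94 XOR 72 = 22
After XOR-ing pile 3 (size 35): 22 XOR 35 = 53
After XOR-ing pile 4 (size 34): 53 XOR 34 = 23
After XOR-ing pile 5 (size 80): 23 XOR 80 = 71
After XOR-ing pile 6 (size 19): 71 XOR 19 = 84
The Nim-value of this position is 84.

84


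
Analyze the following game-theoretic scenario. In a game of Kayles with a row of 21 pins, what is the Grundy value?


Kayles: a move removes 1 or 2 adjacent pins from a contiguous row.
Removing pins from a row of k leaves two independent rows (a, b) with a + b = k - 1 (one pin) or a + b = k - 2 (two pins); an end removal gives a = 0.
By Sprague-Grundy, G(k) = mex{ G(a) XOR G(b) } over all these splits. G(0) = 0.
G(1): splits (0,0):0^0=0 -> mex({0}) = 1
G(2): splits (0,1):0^1=1 (0,0):0^0=0 -> mex({0, 1}) = 2
G(3): splits (0,2):0^2=2 (1,1):1^1=0 (0,1):0^1=1 -> mex({0, 1, 2}) = 3
G(4): splits (0,3):0^3=3 (1,2):1^2=3 (0,2):0^2=2 (1,1):1^1=0 -> mex({0, 2, 3}) = 1
G(5): splits (0,4):0^1=1 (1,3):1^3=2 (2,2):2^2=0 (0,3):0^3=3 (1,2):1^2=3 -> mex({0, 1, 2, 3}) = 4
G(6) = mex({0, 1, 2, 4}) = 3
G(7) = mex({0, 1, 3, 4, 5}) = 2
G(8) = mex({0, 2, 3, 5, 6}) = 1
G(9) = mex({0, 1, 2, 3, 6, 7}) = 4
G(10) = mex({0, 1, 3, 4, 5, 7}) = 2
G(11) = mex({0, 1, 2, 3, 4, 5}) = 6
G(12) = mex({0, 1, 2, 3, 5, 6, 7}) = 4
G(13) = mex({0, 2, 3, 4, 6, 7}) = 1
G(14) = mex({0, 1, 4, 5, 6, 7}) = 2
G(15) = mex({0, 1, 2, 3, 4, 5, 6}) = 7
G(16) = mex({0, 2, 3, 5, 6, 7}) = 1
G(17) = mex({0, 1, 2, 3, 5, 6, 7}) = 4
G(18) = mex({0, 1, 2, 4, 5, 6}) = 3
G(19) = mex({0, 1, 3, 4, 5, 7}) = 2
G(20) = mex({0, 2, 3, 4, 5, 6, 7}) = 1
G(21) = mex({0, 1, 2, 3, 5, 6, 7}) = 4
Therefore G(21) = 4.

4


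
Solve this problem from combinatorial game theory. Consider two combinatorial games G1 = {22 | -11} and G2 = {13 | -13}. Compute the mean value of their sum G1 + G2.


G1 = {22 | -11}, G2 = {13 | -13}
Each is a switch {a | b} with numbers a > b; its mean value is (a + b)/2, and mean value is additive over game sums: m(G1 + G2) = m(G1) + m(G2).
Mean of G1 = (22 + (-11))/2 = 11/2 = 11/2
Mean of G2 = (13 + (-13))/2 = 0/2 = 0
Mean of G1 + G2 = 11/2 + 0 = 11/2

11/2


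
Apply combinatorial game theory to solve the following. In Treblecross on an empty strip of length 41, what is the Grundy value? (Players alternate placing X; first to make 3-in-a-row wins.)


Treblecross: place X on empty cells; 3-in-a-row wins.
Playing within two cells of an existing X lets the opponent win at once, so sensible play treats the cells i-2..i+2 around each X as dead. The player left with no safe cell loses, so this is a normal-play take-away game on strips of safe cells.
Placing X at cell i (0-indexed) of a strip of k safe cells leaves independent strips of sizes max(0, i-2) and max(0, k-i-3). Hence G(k) = mex{ G(max(0,i-2)) XOR G(max(0,k-i-3)) : 0 <= i < k }, with G(0) = 0.
G(1): splits (0,0):0^0=0 -> mex({0}) = 1
G(2): splits (0,0):0^0=0 -> mex({0}) = 1
G(3): splits (0,0):0^0=0 -> mex({0}) = 1
G(4): splits (0,1):0^1=1 (0,0):0^0=0 -> mex({0, 1}) = 2
G(5): splits (0,2):0^1=1 (0,1):0^1=1 (0,0):0^0=0 -> mex({0, 1}) = 2
G(6) = mex({1}) = 0
G(7) = mex({0, 1, 2}) = 3
G(8) = mex({0, 1, 2}) = 3
G(9) = mex({0, 2}) = 1
G(10) = mex({0, 2, 3}) = 1
G(11) = mex({0, 3}) = 1
G(12) = mex({1, 3}) = 0
G(13) = mex({0, 1, 2, 3}) = 4
G(14) = mex({0, 1, 2}) = 3
G(15) = mex({0, 1, 2}) = 3
G(16) = mex({0, 1, 2, 4}) = 3
G(17) = mex({0, 1, 3, 4}) = 2
G(18) = mex({0, 1, 3, 4}) = 2
G(19) = mex({0, 1, 3, 5}) = 2
G(20) = mex({0, 1, 2, 3, 5}) = 4
G(21) = mex({0, 1, 2, 3, 5}) = 4
G(22) = mex({1, 2, 6}) = 0
G(23) = mex({0, 1, 2, 3, 4, 6}) = 5
G(24) = mex({0, 1, 2, 3, 4}) = 5
G(25) = mex({0, 1, 3, 4, 7}) = 2
G(26) = mex({0, 1, 3, 4, 5, 7}) = 2
G(27) = mex({0, 1, 3, 5}) = 2
G(28) = mex({0, 1, 2, 5}) = 3
G(29) = mex({0, 1, 2, 4, 5, 6}) = 3
G(30) = mex({1, 2, 4, 6}) = 0
G(31) = mex({0, 1, 2, 3, 4, 6}) = 5
G(32) = mex({1, 2, 3, 4, 7}) = 0
G(33) = mex({0, 3, 7}) = 1
G(34) = mex({0, 2, 3, 5, 7}) = 1
G(35) = mex({0, 2, 3, 5, 6}) = 1
G(36) = mex({0, 1, 2, 5, 6}) = 3
G(37) = mex({0, 1, 2, 4, 5, 6}) = 3
G(38) = mex({0, 1, 2, 4}) = 3
G(39) = mex({0, 1, 2, 3, 4, 7}) = 5
G(40) = mex({0, 1, 2, 3, 4, 5, 7}) = 6
G(41) = mex({0, 1, 2, 3, 5, 7}) = 4
Therefore G(41) = 4.

4


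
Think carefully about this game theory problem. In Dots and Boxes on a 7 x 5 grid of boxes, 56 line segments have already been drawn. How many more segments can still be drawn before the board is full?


Grid: 7 x 5 boxes, i.e. 8 rows and 6 columns of dots.
Horizontal edges: (rows + 1) * cols = 8 * 5 = 40
Vertical edges: rows * (cols + 1) = 7 * 6 = 42
Total edges: 40 + 42 = 82
Edges drawn: 56
Remaining: 82 - 56 = 26

26


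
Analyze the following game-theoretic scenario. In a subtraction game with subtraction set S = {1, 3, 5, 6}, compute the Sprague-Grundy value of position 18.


The subtraction set is S = {1, 3, 5, 6}.
G(k) = mex{ G(k - s) : s in S, s <= k }. We compute iteratively: G(0) = 0.
G(1) = mex({0}) = 1
G(2) = mex({1}) = 0
G(3) = mex({0}) = 1
G(4) = mex({1}) = 0
G(5) = mex({0}) = 1
G(6) = mex({0, 1}) = 2
G(7) = mex({0, 1, 2}) = 3
G(8) = mex({0, 1, 3}) = 2
G(9) = mex({0, 1, 2}) = 3
G(10) = mex({0, 1, 3}) = 2
G(11) = mex({1, 2}) = 0
G(12) = mex({0, 2, 3}) = 1
G(13) = mex({1, 2, 3}) = 0
G(14) = mex({0, 2, 3}) = 1
G(15) = mex({1, 2, 3}) = 0
G(16) = mex({0, 2}) = 1
Observe that G(11)..G(16) = 0, 1, 0, 1, 0, 1 repeats G(0)..G(5) = 0, 1, 0, 1, 0, 1.
For k >= max(S) = 6, G(k) is determined by the previous 6 values G(k-6)..G(k-1); a window of 6 consecutive values has recurred shifted by 11, so by induction G(k + 11) = G(k) for all k >= 0: the sequence is periodic from the start with period 11.
One period: G(0..10) = 0, 1, 0, 1, 0, 1, 2, 3, 2, 3, 2.
18 mod 11 = 7, so G(18) = G(7) = 3.

3


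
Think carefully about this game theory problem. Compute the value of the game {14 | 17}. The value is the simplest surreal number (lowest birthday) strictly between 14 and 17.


Left options: {14}, max = 14
Right options: {17}, min = 17
All options are numbers and max(Left) < min(Right), so by the simplicity theorem the value is the simplest (earliest-born) number strictly between 14 and 17.
Integers 15 through 16 all lie strictly between 14 and 17.
Among integers, the simplest (lowest birthday = smallest |n|; 0 is born on day 0, +-n on day n) is 15.
No non-integer in the interval can be simpler: if x is a non-integer in the interval, then floor(x) or ceil(x) also lies in the interval (the interval contains an integer), and both are proper prefixes of x's sign expansion, i.e. born earlier. So the game value is 15.
Game value = 15

15


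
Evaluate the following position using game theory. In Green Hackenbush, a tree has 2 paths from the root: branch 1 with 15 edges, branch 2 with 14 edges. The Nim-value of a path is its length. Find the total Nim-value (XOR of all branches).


The tree has 2 branches from the ground vertex.
In Green Hackenbush, the Nim-value of a simple path of length k is k.
Branch 1: length 15, Nim-value = 15
Branch 2: length 14, Nim-value = 14
Total Nim-value = XOR of all branch values:
0 XOR 15 = 15
15 XOR 14 = 1
Nim-value of the tree = 1

1


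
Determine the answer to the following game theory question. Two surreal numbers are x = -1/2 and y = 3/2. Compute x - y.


x = -1/2, y = 3/2
Converting to common denominator: 2
x = -1/2, y = 3/2
x - y = -1/2 - 3/2 = -2

-2


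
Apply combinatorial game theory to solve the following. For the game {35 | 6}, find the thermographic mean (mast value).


Game = {35 | 6}, a switch {a | b} with numbers a > b.
Its thermograph has left wall a - t and right wall b + t, which meet at t = (a - b)/2, where both equal (a + b)/2. So the mast (mean value) is at (a + b)/2.
Mean = (35 + (6))/2 = 41/2 = 41/2

41/2


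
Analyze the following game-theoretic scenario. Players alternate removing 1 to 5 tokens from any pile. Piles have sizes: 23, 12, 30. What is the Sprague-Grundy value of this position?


Subtraction set: {1, 2, 3, 4, 5}
For this subtraction set, G(n) = n mod 6 (period = max + 1 = 6).
Pile 1 (size 23): G(23) = 23 mod 6 = 5
Pile 2 (size 12): G(12) = 12 mod 6 = 0
Pile 3 (size 30): G(30) = 30 mod 6 = 0
Total Grundy value = XOR of all: 5 XOR 0 XOR 0 = 5

5


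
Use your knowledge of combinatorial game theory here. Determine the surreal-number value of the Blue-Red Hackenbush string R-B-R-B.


Edges (from ground): R-B-R-B
By Berlekamp's sign-expansion rule, a Blue-Red Hackenbush stalk has the value of the surreal number whose sign sequence is the edge sequence with B -> + and R -> -.
Sign sequence: -+-+
Trace the sign expansion in the surreal number tree, starting from 0:
Edge 1: R (sign -) -> bounds (-inf, 0), value = -1
Edge 2: B (sign +) -> bounds (-1, 0), value = -1/2
Edge 3: R (sign -) -> bounds (-1, -1/2), value = -3/4
Edge 4: B (sign +) -> bounds (-3/4, -1/2), value = -5/8
Game value = -5/8

-5/8


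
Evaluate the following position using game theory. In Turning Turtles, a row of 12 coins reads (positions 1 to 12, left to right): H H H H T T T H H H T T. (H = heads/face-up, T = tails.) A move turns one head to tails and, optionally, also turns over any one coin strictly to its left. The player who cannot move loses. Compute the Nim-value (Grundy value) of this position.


Coins: H H H H T T T H H H T T
Key fact: a single head at position k behaves exactly like a Nim heap of size k (turning it to T and optionally flipping a coin at j < k corresponds to moving the heap from k to j, or to 0), and heads combine as a disjunctive sum (two heads at the same place would cancel, matching j XOR j = 0). So the Nim-value is the XOR of the 1-indexed positions of the heads.
Face-up positions (1-indexed): [1, 2, 3, 4, 8, 9, 10]
XOR 0 with 1: 0 XOR 1 = 1
XOR 1 with 2: 1 XOR 2 = 3
XOR 3 with 3: 3 XOR 3 = 0
XOR 0 with 4: 0 XOR 4 = 4
XOR 4 with 8: 4 XOR 8 = 12
XOR 12 with 9: 12 XOR 9 = 5
XOR 5 with 10: 5 XOR 10 = 15
Nim-value = 15

15


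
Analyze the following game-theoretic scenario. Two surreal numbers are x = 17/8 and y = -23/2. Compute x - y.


x = 17/8, y = -23/2
Converting to common denominator: 8
x = 17/8, y = -92/8
x - y = 17/8 - -23/2 = 109/8

109/8


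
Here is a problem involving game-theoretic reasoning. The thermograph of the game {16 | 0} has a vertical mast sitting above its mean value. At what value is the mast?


Game = {16 | 0}, a switch {a | b} with numbers a > b.
Its thermograph has left wall a - t and right wall b + t, which meet at t = (a - b)/2, where both equal (a + b)/2. So the mast (mean value) is at (a + b)/2.
Mean = (16 + (0))/2 = 16/2 = 8

8


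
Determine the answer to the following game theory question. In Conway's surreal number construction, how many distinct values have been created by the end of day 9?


Day 0: {|} = 0 is born. Count = 1.
Day n: the number of surreal numbers born by day n is 2^(n+1) - 1.
By day 0: 2^1 - 1 = 1
By day 1: 2^2 - 1 = 3
By day 2: 2^3 - 1 = 7
By day 3: 2^4 - 1 = 15
By day 4: 2^5 - 1 = 31
By day 5: 2^6 - 1 = 63
By day 6: 2^7 - 1 = 127
By day 7: 2^8 - 1 = 255
By day 8: 2^9 - 1 = 511
By day 9: 2^10 - 1 = 1023
By day 9: 1023 surreal numbers.

1023


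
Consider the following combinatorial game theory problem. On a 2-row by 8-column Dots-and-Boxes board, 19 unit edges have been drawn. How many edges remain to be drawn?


Grid: 2 x 8 boxes, i.e. 3 rows and 9 columns of dots.
Horizontal edges: (rows + 1) * cols = 3 * 8 = 24
Vertical edges: rows * (cols + 1) = 2 * 9 = 18
Total edges: 24 + 18 = 42
Edges drawn: 19
Remaining: 42 - 19 = 23

23


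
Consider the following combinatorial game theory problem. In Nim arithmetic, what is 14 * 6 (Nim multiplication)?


Nim multiplication is bilinear over XOR: (u XOR v) * w = (u*w) XOR (v*w).
So we split each operand into its bit components and XOR the pairwise Nim products.
14 = 2 + 4 + 8 (as XOR of powers of 2).
6 = 2 + 4 (as XOR of powers of 2).
Using the standard Nim-product table on single bits:
  2*2 = 3,   2*4 = 8,   2*8 = 12,
  4*4 = 6,   4*8 = 11,  8*8 = 13,
and  1*x = x (identity), k*l = l*k (commutative).
Pairwise Nim products:
  2 * 2 = 3
  2 * 4 = 8
  4 * 2 = 8
  4 * 4 = 6
  8 * 2 = 12
  8 * 4 = 11
XOR them: 3 XOR 8 XOR 8 XOR 6 XOR 12 XOR 11 = 2.
Result: 14 * 6 = 2 (in Nim).

2


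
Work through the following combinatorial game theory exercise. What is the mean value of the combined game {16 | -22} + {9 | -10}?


G1 = {16 | -22}, G2 = {9 | -10}
Each is a switch {a | b} with numbers a > b; its mean value is (a + b)/2, and mean value is additive over game sums: m(G1 + G2) = m(G1) + m(G2).
Mean of G1 = (16 + (-22))/2 = -6/2 = -3
Mean of G2 = (9 + (-10))/2 = -1/2 = -1/2
Mean of G1 + G2 = -3 + -1/2 = -7/2

-7/2


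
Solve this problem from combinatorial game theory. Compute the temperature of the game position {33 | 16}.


The game is {33 | 16}, a switch {a | b} with numbers a > b.
Cooling {a | b} by t gives {a - t | b + t}, which stops being hot when a - t = b + t, i.e. at t = (a - b)/2. So the temperature of a switch is (a - b)/2.
Temperature = (Left option - Right option) / 2
= (33 - (16)) / 2
= 17 / 2
= 17/2

17/2


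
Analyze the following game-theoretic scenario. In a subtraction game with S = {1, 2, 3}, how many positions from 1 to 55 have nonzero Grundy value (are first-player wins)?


Subtraction set S = {1, 2, 3}, so G(n) = n mod 4.
G(n) = 0 when n is a multiple of 4.
Multiples of 4 in [1, 55]: 13
N-positions (nonzero Grundy) = 55 - 13 = 42

42


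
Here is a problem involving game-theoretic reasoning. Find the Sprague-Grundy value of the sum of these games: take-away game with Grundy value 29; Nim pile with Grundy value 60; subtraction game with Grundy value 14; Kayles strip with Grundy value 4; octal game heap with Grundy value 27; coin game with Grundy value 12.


By the Sprague-Grundy theorem, the Grundy value of a sum of games is the XOR of individual Grundy values.
take-away game: Grundy value = 29. Running XOR: 0 XOR 29 = 29
Nim pile: Grundy value = 60. Running XOR: 29 XOR 60 = 33
subtraction game: Grundy value = 14. Running XOR: 33 XOR 14 = 47
Kayles strip: Grundy value = 4. Running XOR: 47 XOR 4 = 43
octal game heap: Grundy value = 27. Running XOR: 43 XOR 27 = 48
coin game: Grundy value = 12. Running XOR: 48 XOR 12 = 60
The combined Grundy value is 60.

60


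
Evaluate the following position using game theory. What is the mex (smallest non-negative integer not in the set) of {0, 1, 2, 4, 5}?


Set = {0, 1, 2, 4, 5}
0 is in the set.
1 is in the set.
2 is in the set.
3 is NOT in the set. This is the mex.
mex = 3

3


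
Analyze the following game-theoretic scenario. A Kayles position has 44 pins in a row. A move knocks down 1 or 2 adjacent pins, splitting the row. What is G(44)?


Kayles: a move removes 1 or 2 adjacent pins from a contiguous row.
Removing pins from a row of k leaves two independent rows (a, b) with a + b = k - 1 (one pin) or a + b = k - 2 (two pins); an end removal gives a = 0.
By Sprague-Grundy, G(k) = mex{ G(a) XOR G(b) } over all these splits. G(0) = 0.
G(1): splits (0,0):0^0=0 -> mex({0}) = 1
G(2): splits (0,1):0^1=1 (0,0):0^0=0 -> mex({0, 1}) = 2
G(3): splits (0,2):0^2=2 (1,1):1^1=0 (0,1):0^1=1 -> mex({0, 1, 2}) = 3
G(4): splits (0,3):0^3=3 (1,2):1^2=3 (0,2):0^2=2 (1,1):1^1=0 -> mex({0, 2, 3}) = 1
G(5): splits (0,4):0^1=1 (1,3):1^3=2 (2,2):2^2=0 (0,3):0^3=3 (1,2):1^2=3 -> mex({0, 1, 2, 3}) = 4
G(6) = mex({0, 1, 2, 4}) = 3
G(7) = mex({0, 1, 3, 4, 5}) = 2
G(8) = mex({0, 2, 3, 5, 6}) = 1
G(9) = mex({0, 1, 2, 3, 6, 7}) = 4
G(10) = mex({0, 1, 3, 4, 5, 7}) = 2
G(11) = mex({0, 1, 2, 3, 4, 5}) = 6
G(12) = mex({0, 1, 2, 3, 5, 6, 7}) = 4
G(13) = mex({0, 2, 3, 4, 6, 7}) = 1
G(14) = mex({0, 1, 4, 5, 6, 7}) = 2
G(15) = mex({0, 1, 2, 3, 4, 5, 6}) = 7
G(16) = mex({0, 2, 3, 5, 6, 7}) = 1
G(17) = mex({0, 1, 2, 3, 5, 6, 7}) = 4
G(18) = mex({0, 1, 2, 4, 5, 6}) = 3
G(19) = mex({0, 1, 3, 4, 5, 7}) = 2
G(20) = mex({0, 2, 3, 4, 5, 6, 7}) = 1
G(21) = mex({0, 1, 2, 3, 5, 6, 7}) = 4
G(22) = mex({0, 1, 2, 3, 4, 5, 7}) = 6
G(23) = mex({0, 1, 2, 3, 4, 5, 6}) = 7
G(24) = mex({0, 1, 2, 3, 5, 6, 7}) = 4
G(25) = mex({0, 2, 3, 4, 6, 7}) = 1
G(26) = mex({0, 1, 3, 4, 5, 6, 7}) = 2
G(27) = mex({0, 1, 2, 3, 4, 5, 6, 7}) = 8
G(28) = mex({0, 1, 2, 3, 4, 6, 7, 8}) = 5
G(29) = mex({0, 1, 2, 3, 5, 6, 7, 8, 9}) = 4
G(30) = mex({0, 1, 2, 3, 4, 5, 6, 9, 10}) = 7
G(31) = mex({0, 1, 3, 4, 5, 7, 10, 11}) = 2
G(32) = mex({0, 2, 3, 4, 5, 6, 7, 9, 11}) = 1
G(33) = mex({0, 1, 2, 3, 4, 5, 6, 7, 9, 12}) = 8
G(34) = mex({0, 1, 2, 3, 4, 5, 7, 8, 11, 12}) = 6
G(35) = mex({0, 1, 2, 3, 4, 5, 6, 8, 9, 10, 11}) = 7
G(36) = mex({0, 1, 2, 3, 5, 6, 7, 9, 10}) = 4
G(37) = mex({0, 2, 3, 4, 6, 7, 9, 10, 11, 12}) = 1
G(38) = mex({0, 1, 3, 4, 5, 6, 7, 9, 10, 11, 12}) = 2
G(39) = mex({0, 1, 2, 4, 5, 6, 7, 9, 10, 12, 14}) = 3
G(40) = mex({0, 2, 3, 4, 6, 7, 11, 12, 14}) = 1
G(41) = mex({0, 1, 2, 3, 5, 6, 7, 9, 10, 11, 12}) = 4
G(42) = mex({0, 1, 2, 3, 4, 5, 6, 9, 10}) = 7
G(43) = mex({0, 1, 3, 4, 5, 7, 9, 10, 12, 15}) = 2
G(44) = mex({0, 2, 3, 4, 5, 6, 7, 9, 10, 12, 15}) = 1
Therefore G(44) = 1.

1


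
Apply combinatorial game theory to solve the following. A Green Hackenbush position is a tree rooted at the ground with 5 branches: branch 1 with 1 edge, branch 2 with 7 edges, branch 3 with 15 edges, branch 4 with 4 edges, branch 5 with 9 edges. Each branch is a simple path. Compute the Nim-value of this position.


The tree has 5 branches from the ground vertex.
In Green Hackenbush, the Nim-value of a simple path of length k is k.
Branch 1: length 1, Nim-value = 1
Branch 2: length 7, Nim-value = 7
Branch 3: length 15, Nim-value = 15
Branch 4: length 4, Nim-value = 4
Branch 5: length 9, Nim-value = 9
Total Nim-value = XOR of all branch values:
0 XOR 1 = 1
1 XOR 7 = 6
6 XOR 15 = 9
9 XOR 4 = 13
13 XOR 9 = 4
Nim-value of the tree = 4

4


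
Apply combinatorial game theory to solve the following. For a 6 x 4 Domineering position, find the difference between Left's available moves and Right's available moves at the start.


Board is 6 x 4 (rows x cols).
Left (vertical) placements: (rows-1) * cols = 5 * 4 = 20
Right (horizontal) placements: rows * (cols-1) = 6 * 3 = 18
Advantage = Left - Right = 20 - 18 = 2

2


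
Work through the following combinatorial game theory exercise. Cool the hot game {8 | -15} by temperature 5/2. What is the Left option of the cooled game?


Original game: {8 | -15} (a switch {a | b} with a > b).
Cooling by t (for t below the temperature (a - b)/2 = 23/2) taxes each move by t: {a | b} cooled by t is {a - t | b + t}.
Cooling amount: t = 5/2
Cooled Left option: 8 - 5/2 = 11/2
Cooled Right option: -15 + 5/2 = -25/2
Cooled game: {11/2 | -25/2}
Left option = 11/2

11/2


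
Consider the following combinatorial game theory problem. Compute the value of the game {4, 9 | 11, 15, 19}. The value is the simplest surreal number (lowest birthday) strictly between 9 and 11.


Left options: {4, 9}, max = 9
Right options: {11, 15, 19}, min = 11
All options are numbers and max(Left) < min(Right), so by the simplicity theorem the value is the simplest (earliest-born) number strictly between 9 and 11.
The only integer strictly between 9 and 11 is 10.
No non-integer in the interval can be simpler: if x is a non-integer in the interval, then floor(x) or ceil(x) also lies in the interval (the interval contains an integer), and both are proper prefixes of x's sign expansion, i.e. born earlier. So the game value is 10.
Game value = 10

10


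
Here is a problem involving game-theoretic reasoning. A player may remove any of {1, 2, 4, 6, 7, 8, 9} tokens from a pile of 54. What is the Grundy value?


The subtraction set is S = {1, 2, 4, 6, 7, 8, 9}.
G(k) = mex{ G(k - s) : s in S, s <= k }. We compute iteratively: G(0) = 0.
G(1) = mex({0}) = 1
G(2) = mex({0, 1}) = 2
G(3) = mex({1, 2}) = 0
G(4) = mex({0, 2}) = 1
G(5) = mex({0, 1}) = 2
G(6) = mex({0, 1, 2}) = 3
G(7) = mex({0, 1, 2, 3}) = 4
G(8) = mex({0, 1, 2, 3, 4}) = 5
G(9) = mex({0, 1, 2, 4, 5}) = 3
G(10) = mex({0, 1, 2, 3, 5}) = 4
G(11) = mex({0, 1, 2, 3, 4}) = 5
G(12) = mex({0, 1, 2, 3, 4, 5}) = 6
G(13) = mex({1, 2, 3, 4, 5, 6}) = 0
G(14) = mex({0, 2, 3, 4, 5, 6}) = 1
G(15) = mex({0, 1, 3, 4, 5}) = 2
G(16) = mex({1, 2, 3, 4, 5, 6}) = 0
G(17) = mex({0, 2, 3, 4, 5}) = 1
G(18) = mex({0, 1, 3, 4, 5, 6}) = 2
G(19) = mex({0, 1, 2, 4, 5, 6}) = 3
G(20) = mex({0, 1, 2, 3, 5, 6}) = 4
G(21) = mex({0, 1, 2, 3, 4, 6}) = 5
Observe that G(13)..G(21) = 0, 1, 2, 0, 1, 2, 3, 4, 5 repeats G(0)..G(8) = 0, 1, 2, 0, 1, 2, 3, 4, 5.
For k >= max(S) = 9, G(k) is determined by the previous 9 values G(k-9)..G(k-1); a window of 9 consecutive values has recurred shifted by 13, so by induction G(k + 13) = G(k) for all k >= 0: the sequence is periodic from the start with period 13.
One period: G(0..12) = 0, 1, 2, 0, 1, 2, 3, 4, 5, 3, 4, 5, 6.
54 mod 13 = 2, so G(54) = G(2) = 2.

2


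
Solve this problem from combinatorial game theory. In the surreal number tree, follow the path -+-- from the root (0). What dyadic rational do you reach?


Sign expansion: -+--
Rule: track bounds (lo, hi), initially (-inf, +inf). On '+', the current value becomes lo and we move to the simplest number in (value, hi): value + 1 if hi = +inf, otherwise the midpoint (value + hi)/2. On '-', the current value becomes hi and we move to value - 1 if lo = -inf, otherwise the midpoint (lo + value)/2.
Start at 0.
Step 1: sign = -, move left. Bounds: (-inf, 0). Value = -1
Step 2: sign = +, move right. Bounds: (-1, 0). Value = -1/2
Step 3: sign = -, move left. Bounds: (-1, -1/2). Value = -3/4
Step 4: sign = -, move left. Bounds: (-1, -3/4). Value = -7/8
The surreal number with sign expansion -+-- is -7/8.

-7/8


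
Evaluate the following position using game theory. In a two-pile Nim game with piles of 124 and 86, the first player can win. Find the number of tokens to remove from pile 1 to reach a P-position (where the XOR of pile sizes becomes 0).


Piles: 124 and 86
Current XOR: 124 XOR 86 = 42 (non-zero, so this is an N-position).
To make the XOR zero, we need to find a move that balances the piles.
For pile 1 (size 124): target = 124 XOR 42 = 86
We reduce pile 1 from 124 to 86.
Tokens removed: 124 - 86 = 38
Verification: 86 XOR 86 = 0

38


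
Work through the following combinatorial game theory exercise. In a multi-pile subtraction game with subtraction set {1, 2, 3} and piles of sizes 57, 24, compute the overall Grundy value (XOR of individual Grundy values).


Subtraction set: {1, 2, 3}
For this subtraction set, G(n) = n mod 4 (period = max + 1 = 4).
Pile 1 (size 57): G(57) = 57 mod 4 = 1
Pile 2 (size 24): G(24) = 24 mod 4 = 0
Total Grundy value = XOR of all: 1 XOR 0 = 1

1


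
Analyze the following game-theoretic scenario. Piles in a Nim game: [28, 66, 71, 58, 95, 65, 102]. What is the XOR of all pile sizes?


We need the XOR (exclusive or) of all pile sizes.
After XOR-ing pile 1 (size 28): 0 XOR 28 = 28
After XOR-ing pile 2 (size 66): 28 XOR 66 = 94
After XOR-ing pile 3 (size 71): 94 XOR 71 = 25
After XOR-ing pile 4 (size 58): 25 XOR 58 = 35
After XOR-ing pile 5 (size 95): 35 XOR 95 = 124
After XOR-ing pile 6 (size 65): 124 XOR 65 = 61
After XOR-ing pile 7 (size 102): 61 XOR 102 = 91
The Nim-value of this position is 91.

91


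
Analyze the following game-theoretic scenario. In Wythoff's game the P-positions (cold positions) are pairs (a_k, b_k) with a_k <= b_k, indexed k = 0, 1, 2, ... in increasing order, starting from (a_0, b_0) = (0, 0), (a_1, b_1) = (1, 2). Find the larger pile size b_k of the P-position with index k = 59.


By Wythoff's theorem, a_k = floor(k * phi) and b_k = floor(k * phi^2) = a_k + k, where phi = (1 + sqrt(5))/2 is the golden ratio.
phi = (1 + sqrt(5))/2 = 1.618034
phi^2 = phi + 1 = 2.618034
k = 59
k * phi^2 = 59 * 2.618034 = 154.464005
b_59 = floor(k * phi^2) = 154 (check: a_59 + k = 95 + 59 = 154)

154


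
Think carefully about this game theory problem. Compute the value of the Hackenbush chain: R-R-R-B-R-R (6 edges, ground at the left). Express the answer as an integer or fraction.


Edges (from ground): R-R-R-B-R-R
By Berlekamp's sign-expansion rule, a Blue-Red Hackenbush stalk has the value of the surreal number whose sign sequence is the edge sequence with B -> + and R -> -.
Sign sequence: ---+--
Trace the sign expansion in the surreal number tree, starting from 0:
Edge 1: R (sign -) -> bounds (-inf, 0), value = -1
Edge 2: R (sign -) -> bounds (-inf, -1), value = -2
Edge 3: R (sign -) -> bounds (-inf, -2), value = -3
Edge 4: B (sign +) -> bounds (-3, -2), value = -5/2
Edge 5: R (sign -) -> bounds (-3, -5/2), value = -11/4
Edge 6: R (sign -) -> bounds (-3, -11/4), value = -23/8
Game value = -23/8

-23/8


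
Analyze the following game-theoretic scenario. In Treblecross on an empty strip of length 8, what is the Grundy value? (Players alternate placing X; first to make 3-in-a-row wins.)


Treblecross: place X on empty cells; 3-in-a-row wins.
Playing within two cells of an existing X lets the opponent win at once, so sensible play treats the cells i-2..i+2 around each X as dead. The player left with no safe cell loses, so this is a normal-play take-away game on strips of safe cells.
Placing X at cell i (0-indexed) of a strip of k safe cells leaves independent strips of sizes max(0, i-2) and max(0, k-i-3). Hence G(k) = mex{ G(max(0,i-2)) XOR G(max(0,k-i-3)) : 0 <= i < k }, with G(0) = 0.
G(1): splits (0,0):0^0=0 -> mex({0}) = 1
G(2): splits (0,0):0^0=0 -> mex({0}) = 1
G(3): splits (0,0):0^0=0 -> mex({0}) = 1
G(4): splits (0,1):0^1=1 (0,0):0^0=0 -> mex({0, 1}) = 2
G(5): splits (0,2):0^1=1 (0,1):0^1=1 (0,0):0^0=0 -> mex({0, 1}) = 2
G(6) = mex({1}) = 0
G(7) = mex({0, 1, 2}) = 3
G(8) = mex({0, 1, 2}) = 3
Therefore G(8) = 3.

3


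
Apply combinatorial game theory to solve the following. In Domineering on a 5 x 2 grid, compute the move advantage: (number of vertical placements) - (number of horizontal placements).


Board is 5 x 2 (rows x cols).
Left (vertical) placements: (rows-1) * cols = 4 * 2 = 8
Right (horizontal) placements: rows * (cols-1) = 5 * 1 = 5
Advantage = Left - Right = 8 - 5 = 3

3


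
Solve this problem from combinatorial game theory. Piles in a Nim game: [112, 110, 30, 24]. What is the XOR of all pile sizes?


We need the XOR (exclusive or) of all pile sizes.
After XOR-ing pile 1 (size 112): 0 XOR 112 = 112
After XOR-ing pile 2 (size 110): 112 XOR 110 = 30
After XOR-ing pile 3 (size 30): 30 XOR 30 = 0
After XOR-ing pile 4 (size 24): 0 XOR 24 = 24
The Nim-value of this position is 24.

24


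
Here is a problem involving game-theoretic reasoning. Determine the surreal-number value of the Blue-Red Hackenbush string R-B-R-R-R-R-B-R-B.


Edges (from ground): R-B-R-R-R-R-B-R-B
By Berlekamp's sign-expansion rule, a Blue-Red Hackenbush stalk has the value of the surreal number whose sign sequence is the edge sequence with B -> + and R -> -.
Sign sequence: -+----+-+
Trace the sign expansion in the surreal number tree, starting from 0:
Edge 1: R (sign -) -> bounds (-inf, 0), value = -1
Edge 2: B (sign +) -> bounds (-1, 0), value = -1/2
Edge 3: R (sign -) -> bounds (-1, -1/2), value = -3/4
Edge 4: R (sign -) -> bounds (-1, -3/4), value = -7/8
Edge 5: R (sign -) -> bounds (-1, -7/8), value = -15/16
Edge 6: R (sign -) -> bounds (-1, -15/16), value = -31/32
Edge 7: B (sign +) -> bounds (-31/32, -15/16), value = -61/64
Edge 8: R (sign -) -> bounds (-31/32, -61/64), value = -123/128
Edge 9: B (sign +) -> bounds (-123/128, -61/64), value = -245/256
Game value = -245/256

-245/256


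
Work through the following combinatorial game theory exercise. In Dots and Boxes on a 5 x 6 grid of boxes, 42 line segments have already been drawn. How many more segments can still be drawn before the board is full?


Grid: 5 x 6 boxes, i.e. 6 rows and 7 columns of dots.
Horizontal edges: (rows + 1) * cols = 6 * 6 = 36
Vertical edges: rows * (cols + 1) = 5 * 7 = 35
Total edges: 36 + 35 = 71
Edges drawn: 42
Remaining: 71 - 42 = 29

29


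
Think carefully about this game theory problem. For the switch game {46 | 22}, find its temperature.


The game is {46 | 22}, a switch {a | b} with numbers a > b.
Cooling {a | b} by t gives {a - t | b + t}, which stops being hot when a - t = b + t, i.e. at t = (a - b)/2. So the temperature of a switch is (a - b)/2.
Temperature = (Left option - Right option) / 2
= (46 - (22)) / 2
= 24 / 2
= 12

12


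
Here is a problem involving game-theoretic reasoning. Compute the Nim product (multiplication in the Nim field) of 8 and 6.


Nim multiplication is bilinear over XOR: (u XOR v) * w = (u*w) XOR (v*w).
So we split each operand into its bit components and XOR the pairwise Nim products.
8 = 8 (as XOR of powers of 2).
6 = 2 + 4 (as XOR of powers of 2).
Using the standard Nim-product table on single bits:
  2*2 = 3,   2*4 = 8,   2*8 = 12,
  4*4 = 6,   4*8 = 11,  8*8 = 13,
and  1*x = x (identity), k*l = l*k (commutative).
Pairwise Nim products:
  8 * 2 = 12
  8 * 4 = 11
XOR them: 12 XOR 11 = 7.
Result: 8 * 6 = 7 (in Nim).

7


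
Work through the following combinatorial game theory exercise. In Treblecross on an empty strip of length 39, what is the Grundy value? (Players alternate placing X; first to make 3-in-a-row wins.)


Treblecross: place X on empty cells; 3-in-a-row wins.
Playing within two cells of an existing X lets the opponent win at once, so sensible play treats the cells i-2..i+2 around each X as dead. The player left with no safe cell loses, so this is a normal-play take-away game on strips of safe cells.
Placing X at cell i (0-indexed) of a strip of k safe cells leaves independent strips of sizes max(0, i-2) and max(0, k-i-3). Hence G(k) = mex{ G(max(0,i-2)) XOR G(max(0,k-i-3)) : 0 <= i < k }, with G(0) = 0.
G(1): splits (0,0):0^0=0 -> mex({0}) = 1
G(2): splits (0,0):0^0=0 -> mex({0}) = 1
G(3): splits (0,0):0^0=0 -> mex({0}) = 1
G(4): splits (0,1):0^1=1 (0,0):0^0=0 -> mex({0, 1}) = 2
G(5): splits (0,2):0^1=1 (0,1):0^1=1 (0,0):0^0=0 -> mex({0, 1}) = 2
G(6) = mex({1}) = 0
G(7) = mex({0, 1, 2}) = 3
G(8) = mex({0, 1, 2}) = 3
G(9) = mex({0, 2}) = 1
G(10) = mex({0, 2, 3}) = 1
G(11) = mex({0, 3}) = 1
G(12) = mex({1, 3}) = 0
G(13) = mex({0, 1, 2, 3}) = 4
G(14) = mex({0, 1, 2}) = 3
G(15) = mex({0, 1, 2}) = 3
G(16) = mex({0, 1, 2, 4}) = 3
G(17) = mex({0, 1, 3, 4}) = 2
G(18) = mex({0, 1, 3, 4}) = 2
G(19) = mex({0, 1, 3, 5}) = 2
G(20) = mex({0, 1, 2, 3, 5}) = 4
G(21) = mex({0, 1, 2, 3, 5}) = 4
G(22) = mex({1, 2, 6}) = 0
G(23) = mex({0, 1, 2, 3, 4, 6}) = 5
G(24) = mex({0, 1, 2, 3, 4}) = 5
G(25) = mex({0, 1, 3, 4, 7}) = 2
G(26) = mex({0, 1, 3, 4, 5, 7}) = 2
G(27) = mex({0, 1, 3, 5}) = 2
G(28) = mex({0, 1, 2, 5}) = 3
G(29) = mex({0, 1, 2, 4, 5, 6}) = 3
G(30) = mex({1, 2, 4, 6}) = 0
G(31) = mex({0, 1, 2, 3, 4, 6}) = 5
G(32) = mex({1, 2, 3, 4, 7}) = 0
G(33) = mex({0, 3, 7}) = 1
G(34) = mex({0, 2, 3, 5, 7}) = 1
G(35) = mex({0, 2, 3, 5, 6}) = 1
G(36) = mex({0, 1, 2, 5, 6}) = 3
G(37) = mex({0, 1, 2, 4, 5, 6}) = 3
G(38) = mex({0, 1, 2, 4}) = 3
G(39) = mex({0, 1, 2, 3, 4, 7}) = 5
Therefore G(39) = 5.

5
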